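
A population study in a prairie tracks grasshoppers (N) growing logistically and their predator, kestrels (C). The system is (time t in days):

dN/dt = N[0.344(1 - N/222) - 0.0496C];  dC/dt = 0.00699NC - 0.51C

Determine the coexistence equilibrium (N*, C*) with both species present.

N* ≈ 73, C* ≈ 4.66

From dC/dt = 0 with C > 0: 0.00699N* = 0.51, so N* = 73.
Substitute into dN/dt = 0: 0.344(1 - 73/222) = 0.0496C*.
The bracket is 0.671, giving C* = 0.231/0.0496 = 4.66.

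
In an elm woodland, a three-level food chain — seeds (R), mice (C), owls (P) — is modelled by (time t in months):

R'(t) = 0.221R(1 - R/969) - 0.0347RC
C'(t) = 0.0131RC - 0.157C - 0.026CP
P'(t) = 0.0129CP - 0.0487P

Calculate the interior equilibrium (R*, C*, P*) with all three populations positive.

R* ≈ 395, C* ≈ 3.78, P* ≈ 193

From dP/dt = 0: 0.0129C* = 0.0487, so C* = 3.78.
From dR/dt = 0: 0.221(1 - R*/969) = 0.0347·3.78, giving R* = 969·(1 - 0.593) = 395.
From dC/dt = 0: 0.0131·395 - 0.157 = 0.026P*, so P* = 5.01/0.026 = 193.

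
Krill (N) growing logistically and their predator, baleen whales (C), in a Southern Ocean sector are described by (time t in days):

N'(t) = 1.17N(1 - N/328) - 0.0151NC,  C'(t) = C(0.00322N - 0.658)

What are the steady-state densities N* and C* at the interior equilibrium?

N* ≈ 204, C* ≈ 29.2

From dC/dt = 0 with C > 0: 0.00322N* = 0.658, so N* = 204.
Substitute into dN/dt = 0: 1.17(1 - 204/328) = 0.0151C*.
The bracket is 0.377, giving C* = 0.441/0.0151 = 29.2.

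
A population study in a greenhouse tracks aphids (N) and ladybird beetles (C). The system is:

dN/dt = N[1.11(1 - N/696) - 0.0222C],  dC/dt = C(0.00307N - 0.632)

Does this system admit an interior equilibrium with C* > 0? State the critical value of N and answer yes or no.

Threshold N = 206; K > 206, so yes, the predator persists.

The predator equation gives dC/dt > 0 only when N > 0.632/0.00307 = 206.
Without the predator, N → K = 696. Since 696 > 206, the predator can invade and persist.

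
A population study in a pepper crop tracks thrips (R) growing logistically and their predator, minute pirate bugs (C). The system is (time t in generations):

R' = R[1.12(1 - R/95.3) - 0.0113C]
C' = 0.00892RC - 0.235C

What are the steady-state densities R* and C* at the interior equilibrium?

R* ≈ 26.3, C* ≈ 71.7

From dC/dt = 0 with C > 0: 0.00892R* = 0.235, so R* = 26.3.
Substitute into dR/dt = 0: 1.12(1 - 26.3/95.3) = 0.0113C*.
The bracket is 0.724, giving C* = 0.81/0.0113 = 71.7.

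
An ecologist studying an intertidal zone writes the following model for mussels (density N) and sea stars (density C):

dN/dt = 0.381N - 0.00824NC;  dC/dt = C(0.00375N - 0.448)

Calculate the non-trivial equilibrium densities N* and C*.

Set dC/dt = 0 with C > 0: 0.00375N - 0.448 = 0, so N* = 0.448/0.00375 = 119.
Set dN/dt = 0 with N > 0: 0.381 - 0.00824C = 0, so C* = 0.381/0.00824 = 46.2.

N* ≈ 119, C* ≈ 46.2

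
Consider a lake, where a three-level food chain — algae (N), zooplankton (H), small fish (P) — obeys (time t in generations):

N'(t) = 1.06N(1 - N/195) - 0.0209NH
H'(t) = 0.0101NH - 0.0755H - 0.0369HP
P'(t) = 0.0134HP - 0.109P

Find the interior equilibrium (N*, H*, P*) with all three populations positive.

N* ≈ 164, H* ≈ 8.13, P* ≈ 42.8

From dP/dt = 0: 0.0134H* = 0.109, so H* = 8.13.
From dN/dt = 0: 1.06(1 - N*/195) = 0.0209·8.13, giving N* = 195·(1 - 0.16) = 164.
From dH/dt = 0: 0.0101·164 - 0.0755 = 0.0369P*, so P* = 1.58/0.0369 = 42.8.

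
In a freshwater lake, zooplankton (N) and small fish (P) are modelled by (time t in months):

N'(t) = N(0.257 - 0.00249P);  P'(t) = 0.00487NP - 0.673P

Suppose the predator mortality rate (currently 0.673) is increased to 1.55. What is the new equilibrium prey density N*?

N* ≈ 318

At the interior fixed point, setting dP/dt = 0 with P > 0 fixes N* = (predator death rate)/(NP coefficient) — independent of the other coefficients.
With the change, N* = 1.55/0.00487 = 318; it rises from 138.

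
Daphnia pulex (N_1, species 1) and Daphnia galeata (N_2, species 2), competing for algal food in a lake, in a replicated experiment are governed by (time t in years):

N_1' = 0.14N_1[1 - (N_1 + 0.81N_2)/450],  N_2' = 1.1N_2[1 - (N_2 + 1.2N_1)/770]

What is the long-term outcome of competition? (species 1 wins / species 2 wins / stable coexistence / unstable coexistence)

Compare the nullcline intercepts: K1/α12 = 450/0.81 = 556 < K2 = 770; K2/α21 = 770/1.2 = 642 > K1 = 450.
Since the inequalities point opposite ways, species 2 can invade but species 1 cannot.

species 2 excludes species 1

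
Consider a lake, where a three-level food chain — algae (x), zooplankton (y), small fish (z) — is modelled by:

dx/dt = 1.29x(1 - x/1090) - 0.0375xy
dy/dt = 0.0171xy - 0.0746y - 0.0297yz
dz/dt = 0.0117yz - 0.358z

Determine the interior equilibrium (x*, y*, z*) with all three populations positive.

x* ≈ 120, y* ≈ 30.6, z* ≈ 66.8

From dz/dt = 0: 0.0117y* = 0.358, so y* = 30.6.
From dx/dt = 0: 1.29(1 - x*/1090) = 0.0375·30.6, giving x* = 1090·(1 - 0.889) = 120.
From dy/dt = 0: 0.0171·120 - 0.0746 = 0.0297z*, so z* = 1.99/0.0297 = 66.8.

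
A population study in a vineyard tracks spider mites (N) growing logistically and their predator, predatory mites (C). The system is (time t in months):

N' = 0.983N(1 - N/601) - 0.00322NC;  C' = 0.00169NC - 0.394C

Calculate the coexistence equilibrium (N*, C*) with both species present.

N* ≈ 233, C* ≈ 187

From dC/dt = 0 with C > 0: 0.00169N* = 0.394, so N* = 233.
Substitute into dN/dt = 0: 0.983(1 - 233/601) = 0.00322C*.
The bracket is 0.612, giving C* = 0.602/0.00322 = 187.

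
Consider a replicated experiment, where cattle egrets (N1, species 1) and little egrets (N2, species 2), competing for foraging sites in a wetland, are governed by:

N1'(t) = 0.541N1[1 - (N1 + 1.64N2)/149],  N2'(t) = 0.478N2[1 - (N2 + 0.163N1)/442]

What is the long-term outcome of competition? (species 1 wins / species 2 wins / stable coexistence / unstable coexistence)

species 2 excludes species 1

Compare the nullcline intercepts: K1/α12 = 149/1.64 = 90.9 < K2 = 442; K2/α21 = 442/0.163 = 2710 > K1 = 149.
Since the inequalities point opposite ways, species 2 can invade but species 1 cannot.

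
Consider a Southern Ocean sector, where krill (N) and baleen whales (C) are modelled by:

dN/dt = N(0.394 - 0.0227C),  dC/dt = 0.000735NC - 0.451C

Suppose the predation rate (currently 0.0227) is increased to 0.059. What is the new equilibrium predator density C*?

At the interior fixed point, setting dN/dt = 0 with N > 0 fixes C* = (prey growth rate)/(NC coefficient) — independent of the other coefficients.
With the change, C* = 0.394/0.059 = 6.68; it falls from 17.4.

C* ≈ 6.68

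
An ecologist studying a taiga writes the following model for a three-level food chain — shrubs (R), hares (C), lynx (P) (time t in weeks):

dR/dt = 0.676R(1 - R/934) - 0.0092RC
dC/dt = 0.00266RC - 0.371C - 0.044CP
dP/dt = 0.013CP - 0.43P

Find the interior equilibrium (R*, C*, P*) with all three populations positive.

R* ≈ 514, C* ≈ 33.1, P* ≈ 22.6

From dP/dt = 0: 0.013C* = 0.43, so C* = 33.1.
From dR/dt = 0: 0.676(1 - R*/934) = 0.0092·33.1, giving R* = 934·(1 - 0.45) = 514.
From dC/dt = 0: 0.00266·514 - 0.371 = 0.044P*, so P* = 0.995/0.044 = 22.6.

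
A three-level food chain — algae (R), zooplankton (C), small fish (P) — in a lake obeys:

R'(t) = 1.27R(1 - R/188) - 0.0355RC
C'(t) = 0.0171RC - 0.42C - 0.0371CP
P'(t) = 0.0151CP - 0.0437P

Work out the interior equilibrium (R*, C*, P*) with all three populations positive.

From dP/dt = 0: 0.0151C* = 0.0437, so C* = 2.89.
From dR/dt = 0: 1.27(1 - R*/188) = 0.0355·2.89, giving R* = 188·(1 - 0.0809) = 173.
From dC/dt = 0: 0.0171·173 - 0.42 = 0.0371P*, so P* = 2.53/0.0371 = 68.3.

R* ≈ 173, C* ≈ 2.89, P* ≈ 68.3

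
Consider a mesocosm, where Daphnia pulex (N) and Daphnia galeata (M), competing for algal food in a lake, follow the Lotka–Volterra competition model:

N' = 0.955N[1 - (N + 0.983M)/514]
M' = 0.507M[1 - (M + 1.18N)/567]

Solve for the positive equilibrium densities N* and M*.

Setting both brackets to zero gives the nullclines N + 0.983M = 514 and 1.18N + M = 567.
Substituting M = 567 - 1.18N into the first: N(1 - 0.983·1.18) = 514 - 0.983·567.
So N* = -43.4/-0.16 = 271, and then M* = 567 - 1.18·271 = 247.

N* ≈ 271, M* ≈ 247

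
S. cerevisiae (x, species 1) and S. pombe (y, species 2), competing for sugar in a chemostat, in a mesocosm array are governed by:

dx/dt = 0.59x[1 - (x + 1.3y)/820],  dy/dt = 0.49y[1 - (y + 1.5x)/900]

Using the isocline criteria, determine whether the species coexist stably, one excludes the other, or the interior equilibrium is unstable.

unstable coexistence (outcome depends on initial conditions)

Compare the nullcline intercepts: K1/α12 = 820/1.3 = 631 < K2 = 900; K2/α21 = 900/1.5 = 600 < K1 = 820.
Since both are reversed, neither can invade when rare; the interior point is a saddle.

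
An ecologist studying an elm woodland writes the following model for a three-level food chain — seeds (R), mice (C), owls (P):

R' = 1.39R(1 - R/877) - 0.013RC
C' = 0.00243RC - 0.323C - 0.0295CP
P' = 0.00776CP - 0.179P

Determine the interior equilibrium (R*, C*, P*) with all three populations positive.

From dP/dt = 0: 0.00776C* = 0.179, so C* = 23.1.
From dR/dt = 0: 1.39(1 - R*/877) = 0.013·23.1, giving R* = 877·(1 - 0.216) = 688.
From dC/dt = 0: 0.00243·688 - 0.323 = 0.0295P*, so P* = 1.35/0.0295 = 45.7.

R* ≈ 688, C* ≈ 23.1, P* ≈ 45.7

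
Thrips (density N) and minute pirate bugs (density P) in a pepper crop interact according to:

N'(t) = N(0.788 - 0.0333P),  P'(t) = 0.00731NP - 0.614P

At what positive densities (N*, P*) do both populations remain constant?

N* ≈ 84, P* ≈ 23.7

Set dP/dt = 0 with P > 0: 0.00731N - 0.614 = 0, so N* = 0.614/0.00731 = 84.
Set dN/dt = 0 with N > 0: 0.788 - 0.0333P = 0, so P* = 0.788/0.0333 = 23.7.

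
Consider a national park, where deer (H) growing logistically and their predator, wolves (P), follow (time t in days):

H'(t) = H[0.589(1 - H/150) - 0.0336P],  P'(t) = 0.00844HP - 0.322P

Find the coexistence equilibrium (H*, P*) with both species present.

H* ≈ 38.2, P* ≈ 13.1

From dP/dt = 0 with P > 0: 0.00844H* = 0.322, so H* = 38.2.
Substitute into dH/dt = 0: 0.589(1 - 38.2/150) = 0.0336P*.
The bracket is 0.746, giving P* = 0.439/0.0336 = 13.1.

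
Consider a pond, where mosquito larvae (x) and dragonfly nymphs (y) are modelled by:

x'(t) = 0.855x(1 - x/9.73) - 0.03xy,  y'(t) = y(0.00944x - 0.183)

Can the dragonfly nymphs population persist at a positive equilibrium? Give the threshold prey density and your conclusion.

Threshold x = 19.4; K < 19.4, so no, the predator goes extinct.

The predator equation gives dy/dt > 0 only when x > 0.183/0.00944 = 19.4.
Without the predator, x → K = 9.73. Since 9.73 < 19.4, the predator cannot invade.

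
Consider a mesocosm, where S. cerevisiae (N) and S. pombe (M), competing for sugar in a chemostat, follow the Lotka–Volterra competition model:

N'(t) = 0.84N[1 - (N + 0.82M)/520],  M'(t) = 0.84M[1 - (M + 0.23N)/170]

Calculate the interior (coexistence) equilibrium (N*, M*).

N* ≈ 469, M* ≈ 62.1

Setting both brackets to zero gives the nullclines N + 0.82M = 520 and 0.23N + M = 170.
Substituting M = 170 - 0.23N into the first: N(1 - 0.82·0.23) = 520 - 0.82·170.
So N* = 381/0.811 = 469, and then M* = 170 - 0.23·469 = 62.1.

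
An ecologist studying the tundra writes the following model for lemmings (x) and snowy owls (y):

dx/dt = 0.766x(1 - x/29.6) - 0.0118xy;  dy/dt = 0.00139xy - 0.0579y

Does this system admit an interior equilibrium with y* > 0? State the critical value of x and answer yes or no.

The predator equation gives dy/dt > 0 only when x > 0.0579/0.00139 = 41.7.
Without the predator, x → K = 29.6. Since 29.6 < 41.7, the predator cannot invade.

Threshold x = 41.7; K < 41.7, so no, the predator goes extinct.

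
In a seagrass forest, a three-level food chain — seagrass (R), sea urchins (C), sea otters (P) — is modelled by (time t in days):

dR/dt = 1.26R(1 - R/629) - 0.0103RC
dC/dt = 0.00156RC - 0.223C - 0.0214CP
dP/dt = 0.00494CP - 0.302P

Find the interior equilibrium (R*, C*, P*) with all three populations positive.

From dP/dt = 0: 0.00494C* = 0.302, so C* = 61.1.
From dR/dt = 0: 1.26(1 - R*/629) = 0.0103·61.1, giving R* = 629·(1 - 0.5) = 315.
From dC/dt = 0: 0.00156·315 - 0.223 = 0.0214P*, so P* = 0.268/0.0214 = 12.5.

R* ≈ 315, C* ≈ 61.1, P* ≈ 12.5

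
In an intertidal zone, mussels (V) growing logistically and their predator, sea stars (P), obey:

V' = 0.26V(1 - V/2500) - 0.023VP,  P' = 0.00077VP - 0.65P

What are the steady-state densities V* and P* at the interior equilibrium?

V* ≈ 844, P* ≈ 7.49

From dP/dt = 0 with P > 0: 0.00077V* = 0.65, so V* = 844.
Substitute into dV/dt = 0: 0.26(1 - 844/2500) = 0.023P*.
The bracket is 0.662, giving P* = 0.172/0.023 = 7.49.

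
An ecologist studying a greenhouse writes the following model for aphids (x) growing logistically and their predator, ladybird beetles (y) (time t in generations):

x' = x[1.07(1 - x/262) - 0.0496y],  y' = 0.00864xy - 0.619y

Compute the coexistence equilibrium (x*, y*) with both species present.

From dy/dt = 0 with y > 0: 0.00864x* = 0.619, so x* = 71.6.
Substitute into dx/dt = 0: 1.07(1 - 71.6/262) = 0.0496y*.
The bracket is 0.727, giving y* = 0.777/0.0496 = 15.7.

x* ≈ 71.6, y* ≈ 15.7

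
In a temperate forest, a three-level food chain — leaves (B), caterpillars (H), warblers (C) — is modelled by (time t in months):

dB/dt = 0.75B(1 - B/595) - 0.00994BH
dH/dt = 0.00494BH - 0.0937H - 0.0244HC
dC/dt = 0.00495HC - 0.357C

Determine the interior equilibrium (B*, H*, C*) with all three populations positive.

B* ≈ 26.3, H* ≈ 72.1, C* ≈ 1.48

From dC/dt = 0: 0.00495H* = 0.357, so H* = 72.1.
From dB/dt = 0: 0.75(1 - B*/595) = 0.00994·72.1, giving B* = 595·(1 - 0.956) = 26.3.
From dH/dt = 0: 0.00494·26.3 - 0.0937 = 0.0244C*, so C* = 0.0361/0.0244 = 1.48.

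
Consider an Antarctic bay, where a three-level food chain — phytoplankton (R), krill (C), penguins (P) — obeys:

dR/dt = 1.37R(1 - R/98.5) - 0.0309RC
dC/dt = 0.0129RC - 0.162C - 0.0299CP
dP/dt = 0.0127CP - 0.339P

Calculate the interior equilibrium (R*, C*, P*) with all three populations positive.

From dP/dt = 0: 0.0127C* = 0.339, so C* = 26.7.
From dR/dt = 0: 1.37(1 - R*/98.5) = 0.0309·26.7, giving R* = 98.5·(1 - 0.602) = 39.2.
From dC/dt = 0: 0.0129·39.2 - 0.162 = 0.0299P*, so P* = 0.344/0.0299 = 11.5.

R* ≈ 39.2, C* ≈ 26.7, P* ≈ 11.5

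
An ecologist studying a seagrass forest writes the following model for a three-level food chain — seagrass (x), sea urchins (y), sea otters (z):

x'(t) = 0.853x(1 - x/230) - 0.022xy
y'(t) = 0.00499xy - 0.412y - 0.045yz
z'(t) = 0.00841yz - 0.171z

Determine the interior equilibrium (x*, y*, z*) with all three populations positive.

x* ≈ 109, y* ≈ 20.3, z* ≈ 2.97

From dz/dt = 0: 0.00841y* = 0.171, so y* = 20.3.
From dx/dt = 0: 0.853(1 - x*/230) = 0.022·20.3, giving x* = 230·(1 - 0.524) = 109.
From dy/dt = 0: 0.00499·109 - 0.412 = 0.045z*, so z* = 0.134/0.045 = 2.97.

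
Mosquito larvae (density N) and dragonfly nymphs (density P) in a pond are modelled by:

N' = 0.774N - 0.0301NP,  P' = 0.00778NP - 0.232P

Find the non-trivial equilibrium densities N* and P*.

N* ≈ 29.8, P* ≈ 25.7

Set dP/dt = 0 with P > 0: 0.00778N - 0.232 = 0, so N* = 0.232/0.00778 = 29.8.
Set dN/dt = 0 with N > 0: 0.774 - 0.0301P = 0, so P* = 0.774/0.0301 = 25.7.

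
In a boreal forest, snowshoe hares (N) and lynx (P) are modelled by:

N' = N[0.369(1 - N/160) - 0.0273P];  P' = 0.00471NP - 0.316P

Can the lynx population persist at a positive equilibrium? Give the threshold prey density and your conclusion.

Threshold N = 67.1; K > 67.1, so yes, the predator persists.

The predator equation gives dP/dt > 0 only when N > 0.316/0.00471 = 67.1.
Without the predator, N → K = 160. Since 160 > 67.1, the predator can invade and persist.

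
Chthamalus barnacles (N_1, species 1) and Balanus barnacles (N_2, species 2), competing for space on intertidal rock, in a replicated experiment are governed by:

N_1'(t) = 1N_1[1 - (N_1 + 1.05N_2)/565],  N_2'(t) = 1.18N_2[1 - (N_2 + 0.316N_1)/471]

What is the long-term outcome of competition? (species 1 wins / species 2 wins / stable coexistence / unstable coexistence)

stable coexistence

Compare the nullcline intercepts: K1/α12 = 565/1.05 = 538 > K2 = 471; K2/α21 = 471/0.316 = 1490 > K1 = 565.
Since both inequalities hold, each species can invade when rare, so the interior equilibrium is stable.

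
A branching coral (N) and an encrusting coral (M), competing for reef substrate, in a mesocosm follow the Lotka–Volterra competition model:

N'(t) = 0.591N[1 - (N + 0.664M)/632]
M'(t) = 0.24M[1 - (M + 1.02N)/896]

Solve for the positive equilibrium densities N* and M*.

N* ≈ 115, M* ≈ 779

Setting both brackets to zero gives the nullclines N + 0.664M = 632 and 1.02N + M = 896.
Substituting M = 896 - 1.02N into the first: N(1 - 0.664·1.02) = 632 - 0.664·896.
So N* = 37.1/0.323 = 115, and then M* = 896 - 1.02·115 = 779.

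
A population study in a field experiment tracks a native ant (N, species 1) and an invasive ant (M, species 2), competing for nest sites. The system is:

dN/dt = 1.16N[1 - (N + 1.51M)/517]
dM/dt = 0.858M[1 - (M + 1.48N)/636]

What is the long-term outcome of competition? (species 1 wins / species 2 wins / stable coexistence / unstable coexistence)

Compare the nullcline intercepts: K1/α12 = 517/1.51 = 342 < K2 = 636; K2/α21 = 636/1.48 = 430 < K1 = 517.
Since both are reversed, neither can invade when rare; the interior point is a saddle.

unstable coexistence (outcome depends on initial conditions)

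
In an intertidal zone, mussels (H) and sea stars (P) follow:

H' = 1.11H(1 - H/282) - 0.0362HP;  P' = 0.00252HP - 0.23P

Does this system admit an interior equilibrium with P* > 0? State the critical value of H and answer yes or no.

Threshold H = 91.3; K > 91.3, so yes, the predator persists.

The predator equation gives dP/dt > 0 only when H > 0.23/0.00252 = 91.3.
Without the predator, H → K = 282. Since 282 > 91.3, the predator can invade and persist.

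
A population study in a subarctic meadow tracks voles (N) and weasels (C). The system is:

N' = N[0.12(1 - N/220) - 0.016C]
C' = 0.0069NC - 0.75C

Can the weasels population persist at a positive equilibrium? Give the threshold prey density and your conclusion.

The predator equation gives dC/dt > 0 only when N > 0.75/0.0069 = 109.
Without the predator, N → K = 220. Since 220 > 109, the predator can invade and persist.

Threshold N = 109; K > 109, so yes, the predator persists.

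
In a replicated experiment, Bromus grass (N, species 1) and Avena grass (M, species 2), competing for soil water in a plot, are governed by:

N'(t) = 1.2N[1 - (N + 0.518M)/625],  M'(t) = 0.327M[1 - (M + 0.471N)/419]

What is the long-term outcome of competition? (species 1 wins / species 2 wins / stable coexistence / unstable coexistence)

Compare the nullcline intercepts: K1/α12 = 625/0.518 = 1210 > K2 = 419; K2/α21 = 419/0.471 = 890 > K1 = 625.
Since both inequalities hold, each species can invade when rare, so the interior equilibrium is stable.

stable coexistence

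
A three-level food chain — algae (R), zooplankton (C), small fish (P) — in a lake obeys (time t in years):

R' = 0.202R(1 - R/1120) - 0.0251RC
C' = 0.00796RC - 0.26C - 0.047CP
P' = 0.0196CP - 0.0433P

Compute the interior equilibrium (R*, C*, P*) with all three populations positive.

From dP/dt = 0: 0.0196C* = 0.0433, so C* = 2.21.
From dR/dt = 0: 0.202(1 - R*/1120) = 0.0251·2.21, giving R* = 1120·(1 - 0.275) = 813.
From dC/dt = 0: 0.00796·813 - 0.26 = 0.047P*, so P* = 6.21/0.047 = 132.

R* ≈ 813, C* ≈ 2.21, P* ≈ 132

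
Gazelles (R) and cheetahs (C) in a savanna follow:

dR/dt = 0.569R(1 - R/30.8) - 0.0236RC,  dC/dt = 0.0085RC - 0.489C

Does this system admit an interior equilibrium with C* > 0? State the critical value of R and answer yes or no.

Threshold R = 57.5; K < 57.5, so no, the predator goes extinct.

The predator equation gives dC/dt > 0 only when R > 0.489/0.0085 = 57.5.
Without the predator, R → K = 30.8. Since 30.8 < 57.5, the predator cannot invade.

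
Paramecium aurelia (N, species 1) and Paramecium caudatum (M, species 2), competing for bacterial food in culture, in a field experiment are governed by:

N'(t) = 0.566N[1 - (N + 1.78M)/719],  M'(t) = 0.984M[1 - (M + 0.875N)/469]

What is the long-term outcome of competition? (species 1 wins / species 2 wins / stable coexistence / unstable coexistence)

Compare the nullcline intercepts: K1/α12 = 719/1.78 = 404 < K2 = 469; K2/α21 = 469/0.875 = 536 < K1 = 719.
Since both are reversed, neither can invade when rare; the interior point is a saddle.

unstable coexistence (outcome depends on initial conditions)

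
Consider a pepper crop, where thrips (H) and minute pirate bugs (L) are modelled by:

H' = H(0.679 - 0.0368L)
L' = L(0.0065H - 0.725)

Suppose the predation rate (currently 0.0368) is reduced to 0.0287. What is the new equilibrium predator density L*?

L* ≈ 23.7

At the interior fixed point, setting dH/dt = 0 with H > 0 fixes L* = (prey growth rate)/(HL coefficient) — independent of the other coefficients.
With the change, L* = 0.679/0.0287 = 23.7; it rises from 18.5.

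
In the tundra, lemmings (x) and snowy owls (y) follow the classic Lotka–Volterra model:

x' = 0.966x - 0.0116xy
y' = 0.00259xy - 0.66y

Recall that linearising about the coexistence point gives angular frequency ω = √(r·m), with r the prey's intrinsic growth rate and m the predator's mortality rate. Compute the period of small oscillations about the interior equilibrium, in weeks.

Here r = 0.966 and m = 0.66, so r·m = 0.638.
ω = √0.638 = 0.798 per week, hence T = 2π/ω ≈ 7.87 weeks.

T ≈ 7.87 weeks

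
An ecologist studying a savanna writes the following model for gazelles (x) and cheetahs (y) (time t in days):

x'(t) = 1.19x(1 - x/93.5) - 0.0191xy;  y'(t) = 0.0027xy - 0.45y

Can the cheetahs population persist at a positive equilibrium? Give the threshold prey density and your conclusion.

Threshold x = 167; K < 167, so no, the predator goes extinct.

The predator equation gives dy/dt > 0 only when x > 0.45/0.0027 = 167.
Without the predator, x → K = 93.5. Since 93.5 < 167, the predator cannot invade.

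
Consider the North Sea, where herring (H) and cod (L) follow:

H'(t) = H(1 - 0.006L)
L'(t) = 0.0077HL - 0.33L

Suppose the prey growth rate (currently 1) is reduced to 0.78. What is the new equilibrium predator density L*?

L* ≈ 130

At the interior fixed point, setting dH/dt = 0 with H > 0 fixes L* = (prey growth rate)/(HL coefficient) — independent of the other coefficients.
With the change, L* = 0.78/0.006 = 130; it falls from 167.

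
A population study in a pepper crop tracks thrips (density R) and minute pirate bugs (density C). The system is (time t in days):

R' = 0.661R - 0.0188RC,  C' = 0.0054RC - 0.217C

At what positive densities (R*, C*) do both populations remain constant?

Set dC/dt = 0 with C > 0: 0.0054R - 0.217 = 0, so R* = 0.217/0.0054 = 40.2.
Set dR/dt = 0 with R > 0: 0.661 - 0.0188C = 0, so C* = 0.661/0.0188 = 35.2.

R* ≈ 40.2, C* ≈ 35.2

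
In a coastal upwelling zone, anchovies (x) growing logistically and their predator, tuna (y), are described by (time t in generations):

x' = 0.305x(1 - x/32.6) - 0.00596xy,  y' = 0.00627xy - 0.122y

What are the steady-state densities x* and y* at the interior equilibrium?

From dy/dt = 0 with y > 0: 0.00627x* = 0.122, so x* = 19.5.
Substitute into dx/dt = 0: 0.305(1 - 19.5/32.6) = 0.00596y*.
The bracket is 0.403, giving y* = 0.123/0.00596 = 20.6.

x* ≈ 19.5, y* ≈ 20.6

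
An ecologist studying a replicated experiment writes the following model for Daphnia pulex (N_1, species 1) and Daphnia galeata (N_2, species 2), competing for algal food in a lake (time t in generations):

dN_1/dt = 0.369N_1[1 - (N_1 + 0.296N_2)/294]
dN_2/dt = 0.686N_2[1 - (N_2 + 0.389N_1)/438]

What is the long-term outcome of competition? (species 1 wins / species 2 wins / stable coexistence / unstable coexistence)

stable coexistence

Compare the nullcline intercepts: K1/α12 = 294/0.296 = 993 > K2 = 438; K2/α21 = 438/0.389 = 1130 > K1 = 294.
Since both inequalities hold, each species can invade when rare, so the interior equilibrium is stable.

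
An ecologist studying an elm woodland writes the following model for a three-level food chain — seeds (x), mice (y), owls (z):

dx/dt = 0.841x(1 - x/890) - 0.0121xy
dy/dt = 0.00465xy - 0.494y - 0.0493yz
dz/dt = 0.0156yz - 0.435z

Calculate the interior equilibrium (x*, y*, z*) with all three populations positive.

From dz/dt = 0: 0.0156y* = 0.435, so y* = 27.9.
From dx/dt = 0: 0.841(1 - x*/890) = 0.0121·27.9, giving x* = 890·(1 - 0.401) = 533.
From dy/dt = 0: 0.00465·533 - 0.494 = 0.0493z*, so z* = 1.98/0.0493 = 40.2.

x* ≈ 533, y* ≈ 27.9, z* ≈ 40.2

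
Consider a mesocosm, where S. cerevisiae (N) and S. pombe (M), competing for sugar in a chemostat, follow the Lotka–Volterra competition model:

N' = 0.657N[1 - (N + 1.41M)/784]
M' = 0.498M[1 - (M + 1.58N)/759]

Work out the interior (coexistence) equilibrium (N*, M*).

N* ≈ 233, M* ≈ 391

Setting both brackets to zero gives the nullclines N + 1.41M = 784 and 1.58N + M = 759.
Substituting M = 759 - 1.58N into the first: N(1 - 1.41·1.58) = 784 - 1.41·759.
So N* = -286/-1.23 = 233, and then M* = 759 - 1.58·233 = 391.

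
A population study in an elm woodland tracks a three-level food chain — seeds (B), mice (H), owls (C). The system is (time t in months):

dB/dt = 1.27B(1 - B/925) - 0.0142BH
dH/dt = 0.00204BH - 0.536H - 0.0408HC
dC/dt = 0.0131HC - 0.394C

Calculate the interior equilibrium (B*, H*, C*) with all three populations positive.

B* ≈ 614, H* ≈ 30.1, C* ≈ 17.6

From dC/dt = 0: 0.0131H* = 0.394, so H* = 30.1.
From dB/dt = 0: 1.27(1 - B*/925) = 0.0142·30.1, giving B* = 925·(1 - 0.336) = 614.
From dH/dt = 0: 0.00204·614 - 0.536 = 0.0408C*, so C* = 0.716/0.0408 = 17.6.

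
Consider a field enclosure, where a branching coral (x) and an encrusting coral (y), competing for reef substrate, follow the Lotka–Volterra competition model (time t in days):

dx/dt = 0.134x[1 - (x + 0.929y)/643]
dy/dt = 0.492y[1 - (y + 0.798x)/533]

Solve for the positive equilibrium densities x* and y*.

Setting both brackets to zero gives the nullclines x + 0.929y = 643 and 0.798x + y = 533.
Substituting y = 533 - 0.798x into the first: x(1 - 0.929·0.798) = 643 - 0.929·533.
So x* = 148/0.259 = 572, and then y* = 533 - 0.798·572 = 76.9.

x* ≈ 572, y* ≈ 76.9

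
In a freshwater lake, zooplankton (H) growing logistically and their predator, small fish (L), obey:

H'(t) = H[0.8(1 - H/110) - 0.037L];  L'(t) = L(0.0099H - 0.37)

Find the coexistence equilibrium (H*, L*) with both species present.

From dL/dt = 0 with L > 0: 0.0099H* = 0.37, so H* = 37.4.
Substitute into dH/dt = 0: 0.8(1 - 37.4/110) = 0.037L*.
The bracket is 0.66, giving L* = 0.528/0.037 = 14.3.

H* ≈ 37.4, L* ≈ 14.3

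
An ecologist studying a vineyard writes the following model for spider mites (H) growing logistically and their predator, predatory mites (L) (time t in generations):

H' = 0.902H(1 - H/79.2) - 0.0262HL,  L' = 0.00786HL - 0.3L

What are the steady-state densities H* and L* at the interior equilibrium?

From dL/dt = 0 with L > 0: 0.00786H* = 0.3, so H* = 38.2.
Substitute into dH/dt = 0: 0.902(1 - 38.2/79.2) = 0.0262L*.
The bracket is 0.518, giving L* = 0.467/0.0262 = 17.8.

H* ≈ 38.2, L* ≈ 17.8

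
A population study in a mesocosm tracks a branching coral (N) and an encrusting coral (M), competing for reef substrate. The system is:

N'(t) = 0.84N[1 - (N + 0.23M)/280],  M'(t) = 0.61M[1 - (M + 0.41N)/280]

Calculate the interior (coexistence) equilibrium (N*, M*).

N* ≈ 238, M* ≈ 182

Setting both brackets to zero gives the nullclines N + 0.23M = 280 and 0.41N + M = 280.
Substituting M = 280 - 0.41N into the first: N(1 - 0.23·0.41) = 280 - 0.23·280.
So N* = 216/0.906 = 238, and then M* = 280 - 0.41·238 = 182.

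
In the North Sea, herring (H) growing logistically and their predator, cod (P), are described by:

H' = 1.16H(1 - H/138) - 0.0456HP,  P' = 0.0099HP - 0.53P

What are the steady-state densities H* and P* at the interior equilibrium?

H* ≈ 53.5, P* ≈ 15.6

From dP/dt = 0 with P > 0: 0.0099H* = 0.53, so H* = 53.5.
Substitute into dH/dt = 0: 1.16(1 - 53.5/138) = 0.0456P*.
The bracket is 0.612, giving P* = 0.71/0.0456 = 15.6.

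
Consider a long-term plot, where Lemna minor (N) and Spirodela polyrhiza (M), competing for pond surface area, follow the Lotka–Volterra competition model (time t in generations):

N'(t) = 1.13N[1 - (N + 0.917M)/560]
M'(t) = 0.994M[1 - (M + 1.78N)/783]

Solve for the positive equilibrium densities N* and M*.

Setting both brackets to zero gives the nullclines N + 0.917M = 560 and 1.78N + M = 783.
Substituting M = 783 - 1.78N into the first: N(1 - 0.917·1.78) = 560 - 0.917·783.
So N* = -158/-0.632 = 250, and then M* = 783 - 1.78·250 = 338.

N* ≈ 250, M* ≈ 338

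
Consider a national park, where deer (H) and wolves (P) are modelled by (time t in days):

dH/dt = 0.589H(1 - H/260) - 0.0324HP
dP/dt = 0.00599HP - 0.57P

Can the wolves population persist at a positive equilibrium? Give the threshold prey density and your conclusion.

Threshold H = 95.2; K > 95.2, so yes, the predator persists.

The predator equation gives dP/dt > 0 only when H > 0.57/0.00599 = 95.2.
Without the predator, H → K = 260. Since 260 > 95.2, the predator can invade and persist.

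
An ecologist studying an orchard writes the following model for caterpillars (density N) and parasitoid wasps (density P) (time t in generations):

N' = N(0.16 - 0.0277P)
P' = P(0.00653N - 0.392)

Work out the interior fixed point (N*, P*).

Set dP/dt = 0 with P > 0: 0.00653N - 0.392 = 0, so N* = 0.392/0.00653 = 60.
Set dN/dt = 0 with N > 0: 0.16 - 0.0277P = 0, so P* = 0.16/0.0277 = 5.78.

N* ≈ 60, P* ≈ 5.78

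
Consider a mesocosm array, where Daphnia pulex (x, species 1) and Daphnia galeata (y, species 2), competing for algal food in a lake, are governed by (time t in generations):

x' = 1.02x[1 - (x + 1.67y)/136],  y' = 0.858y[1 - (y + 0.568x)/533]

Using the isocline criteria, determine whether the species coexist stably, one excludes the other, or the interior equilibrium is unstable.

species 2 excludes species 1

Compare the nullcline intercepts: K1/α12 = 136/1.67 = 81.4 < K2 = 533; K2/α21 = 533/0.568 = 938 > K1 = 136.
Since the inequalities point opposite ways, species 2 can invade but species 1 cannot.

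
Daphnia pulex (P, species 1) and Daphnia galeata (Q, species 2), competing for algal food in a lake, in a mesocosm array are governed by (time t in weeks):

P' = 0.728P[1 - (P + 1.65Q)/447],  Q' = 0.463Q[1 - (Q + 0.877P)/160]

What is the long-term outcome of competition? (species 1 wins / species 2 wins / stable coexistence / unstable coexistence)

Compare the nullcline intercepts: K1/α12 = 447/1.65 = 271 > K2 = 160; K2/α21 = 160/0.877 = 182 < K1 = 447.
Since the inequalities point opposite ways, species 1 can invade but species 2 cannot.

species 1 excludes species 2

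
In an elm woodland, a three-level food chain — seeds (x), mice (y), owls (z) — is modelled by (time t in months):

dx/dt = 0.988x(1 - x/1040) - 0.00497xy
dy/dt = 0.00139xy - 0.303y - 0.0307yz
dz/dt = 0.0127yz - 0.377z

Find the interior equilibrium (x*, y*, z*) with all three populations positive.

x* ≈ 885, y* ≈ 29.7, z* ≈ 30.2

From dz/dt = 0: 0.0127y* = 0.377, so y* = 29.7.
From dx/dt = 0: 0.988(1 - x*/1040) = 0.00497·29.7, giving x* = 1040·(1 - 0.149) = 885.
From dy/dt = 0: 0.00139·885 - 0.303 = 0.0307z*, so z* = 0.927/0.0307 = 30.2.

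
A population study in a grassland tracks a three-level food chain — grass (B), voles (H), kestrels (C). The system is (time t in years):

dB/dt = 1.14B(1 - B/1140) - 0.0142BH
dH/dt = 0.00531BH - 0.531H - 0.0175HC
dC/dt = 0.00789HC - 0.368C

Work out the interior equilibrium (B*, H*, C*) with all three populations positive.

B* ≈ 478, H* ≈ 46.6, C* ≈ 115

From dC/dt = 0: 0.00789H* = 0.368, so H* = 46.6.
From dB/dt = 0: 1.14(1 - B*/1140) = 0.0142·46.6, giving B* = 1140·(1 - 0.581) = 478.
From dH/dt = 0: 0.00531·478 - 0.531 = 0.0175C*, so C* = 2.01/0.0175 = 115.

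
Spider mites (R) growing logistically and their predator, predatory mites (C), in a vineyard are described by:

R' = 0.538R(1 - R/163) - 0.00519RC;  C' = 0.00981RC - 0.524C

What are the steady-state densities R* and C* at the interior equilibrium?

From dC/dt = 0 with C > 0: 0.00981R* = 0.524, so R* = 53.4.
Substitute into dR/dt = 0: 0.538(1 - 53.4/163) = 0.00519C*.
The bracket is 0.672, giving C* = 0.362/0.00519 = 69.7.

R* ≈ 53.4, C* ≈ 69.7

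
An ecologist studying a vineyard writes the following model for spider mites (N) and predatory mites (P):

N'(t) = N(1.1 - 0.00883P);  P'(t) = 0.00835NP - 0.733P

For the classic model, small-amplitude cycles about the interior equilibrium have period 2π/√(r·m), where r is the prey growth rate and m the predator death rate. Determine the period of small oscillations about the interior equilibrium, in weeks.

T ≈ 7 weeks

Here r = 1.1 and m = 0.733, so r·m = 0.806.
ω = √0.806 = 0.898 per week, hence T = 2π/ω ≈ 7 weeks.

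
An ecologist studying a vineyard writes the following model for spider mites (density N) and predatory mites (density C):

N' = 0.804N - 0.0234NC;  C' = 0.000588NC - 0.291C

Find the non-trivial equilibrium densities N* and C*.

Set dC/dt = 0 with C > 0: 0.000588N - 0.291 = 0, so N* = 0.291/0.000588 = 495.
Set dN/dt = 0 with N > 0: 0.804 - 0.0234C = 0, so C* = 0.804/0.0234 = 34.4.

N* ≈ 495, C* ≈ 34.4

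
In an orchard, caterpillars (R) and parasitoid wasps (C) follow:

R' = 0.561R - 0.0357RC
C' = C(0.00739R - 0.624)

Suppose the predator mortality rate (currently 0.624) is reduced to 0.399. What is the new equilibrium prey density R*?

At the interior fixed point, setting dC/dt = 0 with C > 0 fixes R* = (predator death rate)/(RC coefficient) — independent of the other coefficients.
With the change, R* = 0.399/0.00739 = 54; it falls from 84.4.

R* ≈ 54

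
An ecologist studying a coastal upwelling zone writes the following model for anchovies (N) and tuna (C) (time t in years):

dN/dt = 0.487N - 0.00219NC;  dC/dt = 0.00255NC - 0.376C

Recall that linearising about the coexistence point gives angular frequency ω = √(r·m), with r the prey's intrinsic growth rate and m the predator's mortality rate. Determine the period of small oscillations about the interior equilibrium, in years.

Here r = 0.487 and m = 0.376, so r·m = 0.183.
ω = √0.183 = 0.428 per year, hence T = 2π/ω ≈ 14.7 years.

T ≈ 14.7 years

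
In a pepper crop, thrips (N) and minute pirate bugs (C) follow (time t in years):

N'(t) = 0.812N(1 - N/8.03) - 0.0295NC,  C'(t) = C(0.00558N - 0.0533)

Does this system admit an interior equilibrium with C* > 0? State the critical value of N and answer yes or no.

Threshold N = 9.55; K < 9.55, so no, the predator goes extinct.

The predator equation gives dC/dt > 0 only when N > 0.0533/0.00558 = 9.55.
Without the predator, N → K = 8.03. Since 8.03 < 9.55, the predator cannot invade.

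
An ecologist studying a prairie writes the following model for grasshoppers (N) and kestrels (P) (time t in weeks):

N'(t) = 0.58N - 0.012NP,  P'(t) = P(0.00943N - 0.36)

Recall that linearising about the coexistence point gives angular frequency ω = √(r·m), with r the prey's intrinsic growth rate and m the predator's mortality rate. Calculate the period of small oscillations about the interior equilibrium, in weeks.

T ≈ 13.8 weeks

Here r = 0.58 and m = 0.36, so r·m = 0.209.
ω = √0.209 = 0.457 per week, hence T = 2π/ω ≈ 13.8 weeks.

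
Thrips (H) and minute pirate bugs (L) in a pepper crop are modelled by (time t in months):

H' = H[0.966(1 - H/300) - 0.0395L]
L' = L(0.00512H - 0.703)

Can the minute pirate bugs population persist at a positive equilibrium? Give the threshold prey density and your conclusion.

The predator equation gives dL/dt > 0 only when H > 0.703/0.00512 = 137.
Without the predator, H → K = 300. Since 300 > 137, the predator can invade and persist.

Threshold H = 137; K > 137, so yes, the predator persists.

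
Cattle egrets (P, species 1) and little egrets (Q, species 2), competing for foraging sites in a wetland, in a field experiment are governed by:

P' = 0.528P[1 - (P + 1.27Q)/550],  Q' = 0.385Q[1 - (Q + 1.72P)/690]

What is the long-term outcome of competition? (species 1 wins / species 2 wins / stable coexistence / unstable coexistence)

Compare the nullcline intercepts: K1/α12 = 550/1.27 = 433 < K2 = 690; K2/α21 = 690/1.72 = 401 < K1 = 550.
Since both are reversed, neither can invade when rare; the interior point is a saddle.

unstable coexistence (outcome depends on initial conditions)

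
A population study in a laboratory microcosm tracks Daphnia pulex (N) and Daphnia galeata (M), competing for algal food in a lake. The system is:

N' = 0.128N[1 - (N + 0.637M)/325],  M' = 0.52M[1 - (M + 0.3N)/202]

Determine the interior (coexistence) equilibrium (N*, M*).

N* ≈ 243, M* ≈ 129

Setting both brackets to zero gives the nullclines N + 0.637M = 325 and 0.3N + M = 202.
Substituting M = 202 - 0.3N into the first: N(1 - 0.637·0.3) = 325 - 0.637·202.
So N* = 196/0.809 = 243, and then M* = 202 - 0.3·243 = 129.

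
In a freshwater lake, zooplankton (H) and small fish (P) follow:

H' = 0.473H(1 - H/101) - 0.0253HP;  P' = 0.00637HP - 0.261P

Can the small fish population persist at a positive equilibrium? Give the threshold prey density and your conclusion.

Threshold H = 41; K > 41, so yes, the predator persists.

The predator equation gives dP/dt > 0 only when H > 0.261/0.00637 = 41.
Without the predator, H → K = 101. Since 101 > 41, the predator can invade and persist.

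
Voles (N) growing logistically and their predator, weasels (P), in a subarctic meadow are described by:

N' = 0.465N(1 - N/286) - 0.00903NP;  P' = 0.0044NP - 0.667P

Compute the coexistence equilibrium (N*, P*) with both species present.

From dP/dt = 0 with P > 0: 0.0044N* = 0.667, so N* = 152.
Substitute into dN/dt = 0: 0.465(1 - 152/286) = 0.00903P*.
The bracket is 0.47, giving P* = 0.219/0.00903 = 24.2.

N* ≈ 152, P* ≈ 24.2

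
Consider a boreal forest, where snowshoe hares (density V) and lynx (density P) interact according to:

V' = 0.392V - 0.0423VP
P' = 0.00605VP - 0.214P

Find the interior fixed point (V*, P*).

Set dP/dt = 0 with P > 0: 0.00605V - 0.214 = 0, so V* = 0.214/0.00605 = 35.4.
Set dV/dt = 0 with V > 0: 0.392 - 0.0423P = 0, so P* = 0.392/0.0423 = 9.27.

V* ≈ 35.4, P* ≈ 9.27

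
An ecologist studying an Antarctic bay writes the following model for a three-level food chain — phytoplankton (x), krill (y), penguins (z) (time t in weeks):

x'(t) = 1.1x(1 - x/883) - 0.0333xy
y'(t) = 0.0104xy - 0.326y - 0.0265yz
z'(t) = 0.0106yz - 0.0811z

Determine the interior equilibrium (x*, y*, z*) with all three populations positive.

x* ≈ 678, y* ≈ 7.65, z* ≈ 254

From dz/dt = 0: 0.0106y* = 0.0811, so y* = 7.65.
From dx/dt = 0: 1.1(1 - x*/883) = 0.0333·7.65, giving x* = 883·(1 - 0.232) = 678.
From dy/dt = 0: 0.0104·678 - 0.326 = 0.0265z*, so z* = 6.73/0.0265 = 254.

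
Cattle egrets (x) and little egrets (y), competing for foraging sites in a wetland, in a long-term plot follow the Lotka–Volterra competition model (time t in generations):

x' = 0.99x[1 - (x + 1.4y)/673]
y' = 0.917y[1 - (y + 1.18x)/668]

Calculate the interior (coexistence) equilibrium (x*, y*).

x* ≈ 402, y* ≈ 193

Setting both brackets to zero gives the nullclines x + 1.4y = 673 and 1.18x + y = 668.
Substituting y = 668 - 1.18x into the first: x(1 - 1.4·1.18) = 673 - 1.4·668.
So x* = -262/-0.652 = 402, and then y* = 668 - 1.18·402 = 193.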